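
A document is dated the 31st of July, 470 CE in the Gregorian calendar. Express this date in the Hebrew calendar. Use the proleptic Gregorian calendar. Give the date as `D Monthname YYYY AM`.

Both dates share Julian Day Number 1892936; in the Hebrew calendar that is 16 Av 4230 AM.

16 Av 4230 AM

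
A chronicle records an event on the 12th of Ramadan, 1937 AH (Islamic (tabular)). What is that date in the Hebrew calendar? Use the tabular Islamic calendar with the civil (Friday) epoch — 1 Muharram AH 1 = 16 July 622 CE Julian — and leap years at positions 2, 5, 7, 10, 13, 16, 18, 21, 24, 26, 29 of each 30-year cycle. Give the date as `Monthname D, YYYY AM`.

Av 12, 6261 AM

Both dates share Julian Day Number 2634741; in the Hebrew calendar that is 12 Av 6261 AM.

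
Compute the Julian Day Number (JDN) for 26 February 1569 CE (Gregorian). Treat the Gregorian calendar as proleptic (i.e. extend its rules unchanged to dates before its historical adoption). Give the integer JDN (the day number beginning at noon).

JDN 2451545 is 1 January 2000 CE (Gregorian); the target day is −157363 days from there, so JDN = 2294182.

2294182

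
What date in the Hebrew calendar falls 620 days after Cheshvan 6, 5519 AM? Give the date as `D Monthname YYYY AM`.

Counting 620 days forward from JDN 2363467 reaches JDN 2364087, which is 6 Av 5520 AM.

6 Av 5520 AM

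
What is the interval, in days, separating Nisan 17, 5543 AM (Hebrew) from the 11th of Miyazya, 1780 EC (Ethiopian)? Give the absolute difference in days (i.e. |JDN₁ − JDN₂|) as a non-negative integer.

First date → JDN 2372396; second date → JDN 2374221.
The interval is |2372396 − 2374221| = 1825 days.

1825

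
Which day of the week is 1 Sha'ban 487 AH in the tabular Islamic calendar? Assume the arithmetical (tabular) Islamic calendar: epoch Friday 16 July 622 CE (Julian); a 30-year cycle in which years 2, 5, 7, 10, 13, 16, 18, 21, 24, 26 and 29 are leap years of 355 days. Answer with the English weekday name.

Equivalently 22 August 1094 Gregorian, JDN 2120869.
2120869 ≡ 2 (mod 7); counting from Monday = 0 gives Wednesday.

Wednesday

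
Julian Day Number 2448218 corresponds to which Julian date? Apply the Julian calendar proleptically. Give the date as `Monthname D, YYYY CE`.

The Gregorian equivalent of JDN 2448218 is 22 November 1990.
In the Julian calendar that day is November 9, 1990 CE.

November 9, 1990 CE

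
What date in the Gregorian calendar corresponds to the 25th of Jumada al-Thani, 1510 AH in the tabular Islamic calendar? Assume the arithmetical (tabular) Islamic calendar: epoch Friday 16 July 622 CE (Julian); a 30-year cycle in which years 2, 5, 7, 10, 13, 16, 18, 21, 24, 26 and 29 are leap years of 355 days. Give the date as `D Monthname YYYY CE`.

30 January 2087 CE

Both dates share Julian Day Number 2483351; in the Gregorian calendar that is 30 January 2087 CE.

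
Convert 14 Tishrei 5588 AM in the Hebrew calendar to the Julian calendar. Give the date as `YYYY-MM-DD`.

Julian Day Number of the source date = 2388635.
Converting JDN 2388635 to the Julian calendar gives 23 September 1827 CE.

1827-09-23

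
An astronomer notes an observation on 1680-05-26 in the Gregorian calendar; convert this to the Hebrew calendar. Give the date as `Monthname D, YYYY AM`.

Iyar 27, 5440 AM

Both dates share Julian Day Number 2334814; in the Hebrew calendar that is 27 Iyar 5440 AM.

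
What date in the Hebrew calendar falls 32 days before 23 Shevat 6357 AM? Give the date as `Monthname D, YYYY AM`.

JDN of 23 Shevat 6357 AM = 2669627.
2669627 − 32 = 2669595.
JDN 2669595 in the Hebrew calendar is Tevet 20, 6357 AM.

Tevet 20, 6357 AM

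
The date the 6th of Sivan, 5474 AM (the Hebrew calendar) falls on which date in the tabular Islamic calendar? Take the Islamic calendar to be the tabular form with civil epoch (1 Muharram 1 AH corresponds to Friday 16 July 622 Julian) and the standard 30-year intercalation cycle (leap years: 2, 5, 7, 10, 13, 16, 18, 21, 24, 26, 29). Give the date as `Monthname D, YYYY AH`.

Both dates share Julian Day Number 2347225; in the tabular Islamic calendar that is 6 Jumada al-Awwal 1126 AH.

Jumada al-Awwal 6, 1126 AH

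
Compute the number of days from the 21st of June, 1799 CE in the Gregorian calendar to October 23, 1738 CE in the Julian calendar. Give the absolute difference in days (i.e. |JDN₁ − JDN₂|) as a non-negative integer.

22145

JDN of the first date = 2378303.
JDN of the second date = 2356158.
|2356158 − 2378303| = 22145.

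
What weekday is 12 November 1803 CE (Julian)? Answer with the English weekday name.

This is JDN 2379919 (24 November 1803 Gregorian).
Since JDN mod 7 = 3 (0 = Monday), the day is Thursday.

Thursday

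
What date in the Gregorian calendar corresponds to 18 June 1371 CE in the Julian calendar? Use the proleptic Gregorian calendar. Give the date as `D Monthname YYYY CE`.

The Julian–Gregorian offset here is 8 days (Julian trailing).
18 June 1371 Julian + 8 days → 26 June 1371 Gregorian.

26 June 1371 CE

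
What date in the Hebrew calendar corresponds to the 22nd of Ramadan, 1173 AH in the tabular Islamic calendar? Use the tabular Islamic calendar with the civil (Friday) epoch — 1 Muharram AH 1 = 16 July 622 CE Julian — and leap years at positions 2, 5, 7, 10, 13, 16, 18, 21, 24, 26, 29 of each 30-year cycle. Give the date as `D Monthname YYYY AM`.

22 Iyar 5520 AM

The source date corresponds to 8 May 1760 in the Gregorian calendar (JDN 2364015).
That day falls on 22 Iyar 5520 AM in the Hebrew calendar.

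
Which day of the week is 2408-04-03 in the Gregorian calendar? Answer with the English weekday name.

Thursday

Since JDN mod 7 = 3 (0 = Monday), the day is Thursday.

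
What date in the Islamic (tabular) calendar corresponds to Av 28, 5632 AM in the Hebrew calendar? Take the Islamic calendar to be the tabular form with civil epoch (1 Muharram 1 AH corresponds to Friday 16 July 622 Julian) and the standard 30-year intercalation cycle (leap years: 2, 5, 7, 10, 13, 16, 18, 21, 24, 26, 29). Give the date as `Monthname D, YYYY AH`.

The source date corresponds to 1 September 1872 in the Gregorian calendar (JDN 2405038).
That day falls on 27 Jumada al-Thani 1289 AH in the tabular Islamic calendar.

Jumada al-Thani 27, 1289 AH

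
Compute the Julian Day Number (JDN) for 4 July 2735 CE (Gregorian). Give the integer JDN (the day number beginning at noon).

JDN 2400001 is 17 November 1858 CE (Gregorian), MJD 0; the target day is +320181 days from there, so JDN = 2720182.

2720182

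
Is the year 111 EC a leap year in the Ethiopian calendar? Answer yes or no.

111 mod 4 = 3; in the Ethiopian calendar a year is leap when year mod 4 = 3, so it is a leap year.

yes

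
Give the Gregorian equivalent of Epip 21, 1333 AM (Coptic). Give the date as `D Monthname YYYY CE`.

25 July 1617 CE

Both dates share Julian Day Number 2311863; in the Gregorian calendar that is 25 July 1617 CE.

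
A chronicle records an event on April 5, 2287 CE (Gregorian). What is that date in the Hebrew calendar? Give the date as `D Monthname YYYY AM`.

20 Nisan 6047 AM

Both dates share Julian Day Number 2556464; in the Hebrew calendar that is 20 Nisan 6047 AM.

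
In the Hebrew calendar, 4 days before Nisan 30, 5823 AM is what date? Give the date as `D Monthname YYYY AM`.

26 Nisan 5823 AM

JDN of Nisan 30, 5823 AM = 2474674.
2474674 − 4 = 2474670.
JDN 2474670 in the Hebrew calendar is 26 Nisan 5823 AM.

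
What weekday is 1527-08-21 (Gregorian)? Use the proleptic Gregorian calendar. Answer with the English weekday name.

Sunday

Since JDN mod 7 = 6 (0 = Monday), the day is Sunday.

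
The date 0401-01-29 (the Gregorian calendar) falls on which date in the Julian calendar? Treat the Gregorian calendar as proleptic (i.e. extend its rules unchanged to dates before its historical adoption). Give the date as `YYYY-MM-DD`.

The Julian–Gregorian offset here is 1 day (Julian trailing).
29 January 401 Gregorian − 1 day → 28 January 401 Julian.

0401-01-28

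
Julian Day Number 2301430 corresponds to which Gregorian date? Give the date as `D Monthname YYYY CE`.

31 December 1588 CE

JDN 2451545 is 1 Jan 2000; 2301430 is −150115 days from there.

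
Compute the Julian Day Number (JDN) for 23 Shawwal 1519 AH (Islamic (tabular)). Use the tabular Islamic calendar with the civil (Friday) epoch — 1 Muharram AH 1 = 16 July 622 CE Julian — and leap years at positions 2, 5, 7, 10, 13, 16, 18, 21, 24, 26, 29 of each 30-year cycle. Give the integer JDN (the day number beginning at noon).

2486657

In the Gregorian calendar the same day is 18 February 2096.
JDN 2400001 is 17 November 1858 CE (Gregorian), MJD 0; the target day is +86656 days from there, so JDN = 2486657.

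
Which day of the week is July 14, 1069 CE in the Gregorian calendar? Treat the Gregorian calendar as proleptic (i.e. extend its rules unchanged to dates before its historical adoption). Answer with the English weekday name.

JDN 2111699 mod 7 = 2, and JDN 0 was a Monday, so this is a Wednesday.

Wednesday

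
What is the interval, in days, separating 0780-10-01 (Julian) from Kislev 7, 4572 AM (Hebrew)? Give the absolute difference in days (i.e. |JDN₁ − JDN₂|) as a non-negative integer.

First date → JDN 2006227; second date → JDN 2017606.
The interval is |2006227 − 2017606| = 11379 days.

11379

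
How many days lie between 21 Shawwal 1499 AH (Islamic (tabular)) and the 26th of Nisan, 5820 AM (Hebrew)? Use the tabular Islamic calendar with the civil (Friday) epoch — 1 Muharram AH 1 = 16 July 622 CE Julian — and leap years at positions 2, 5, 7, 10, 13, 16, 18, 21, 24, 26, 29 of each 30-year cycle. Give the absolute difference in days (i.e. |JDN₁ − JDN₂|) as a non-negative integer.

5991

JDN of the first date = 2479567.
JDN of the second date = 2473576.
|2473576 − 2479567| = 5991.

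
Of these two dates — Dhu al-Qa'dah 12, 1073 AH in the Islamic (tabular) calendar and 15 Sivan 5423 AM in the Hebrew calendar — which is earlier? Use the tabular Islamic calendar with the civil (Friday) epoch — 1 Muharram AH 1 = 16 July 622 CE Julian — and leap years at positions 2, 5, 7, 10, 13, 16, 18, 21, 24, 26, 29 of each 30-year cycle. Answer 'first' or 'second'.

first

The two dates have Julian Day Numbers 2328627 and 2328629 respectively.
Since 2328627 < 2328629, the first date comes first.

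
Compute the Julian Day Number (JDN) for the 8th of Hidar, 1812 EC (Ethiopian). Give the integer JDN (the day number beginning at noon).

2385756

Equivalently 17 November 1819 (Gregorian).
JDN 2400001 is 17 November 1858 CE (Gregorian), MJD 0; the target day is −14245 days from there, so JDN = 2385756.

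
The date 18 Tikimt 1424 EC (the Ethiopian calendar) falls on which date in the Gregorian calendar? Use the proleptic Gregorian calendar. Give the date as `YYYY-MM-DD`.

Julian Day Number of the source date = 2244019.
Converting JDN 2244019 to the Gregorian calendar gives 25 October 1431 CE.

1431-10-25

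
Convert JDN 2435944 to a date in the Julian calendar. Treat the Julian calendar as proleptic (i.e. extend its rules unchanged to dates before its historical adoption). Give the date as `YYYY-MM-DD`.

1957-04-02

The Gregorian equivalent of JDN 2435944 is 15 April 1957.
In the Julian calendar that day is 1957-04-02.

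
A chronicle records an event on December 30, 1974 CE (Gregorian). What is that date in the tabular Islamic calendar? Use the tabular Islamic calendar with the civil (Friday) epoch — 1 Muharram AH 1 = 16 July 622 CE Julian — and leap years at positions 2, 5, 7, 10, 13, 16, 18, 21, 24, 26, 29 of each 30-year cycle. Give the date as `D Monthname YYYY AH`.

15 Dhu al-Hijjah 1394 AH

Both dates share Julian Day Number 2442412; in the tabular Islamic calendar that is 15 Dhu al-Hijjah 1394 AH.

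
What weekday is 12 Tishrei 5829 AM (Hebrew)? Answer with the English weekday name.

Monday

Equivalently 8 October 2068 Gregorian, JDN 2476663.
2476663 ≡ 0 (mod 7); counting from Monday = 0 gives Monday.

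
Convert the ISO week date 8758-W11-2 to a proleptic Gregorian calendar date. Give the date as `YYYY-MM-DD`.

8758-03-11

ISO week 1 of 8758 is the week containing the first Thursday of 8758.
Week 11, day 2 (Tuesday) lands on 8758-03-11.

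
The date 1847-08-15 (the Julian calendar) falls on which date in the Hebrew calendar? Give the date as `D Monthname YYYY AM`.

Both dates share Julian Day Number 2395901; in the Hebrew calendar that is 15 Elul 5607 AM.

15 Elul 5607 AM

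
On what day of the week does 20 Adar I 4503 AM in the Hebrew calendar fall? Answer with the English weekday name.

This is JDN 1992488 (23 February 743 Gregorian).
Since JDN mod 7 = 1 (0 = Monday), the day is Tuesday.

Tuesday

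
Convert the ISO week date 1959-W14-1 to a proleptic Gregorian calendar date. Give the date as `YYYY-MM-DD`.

1959-03-30

ISO week 1 of 1959 is the week containing the first Thursday of 1959.
Week 14, day 1 (Monday) lands on 1959-03-30.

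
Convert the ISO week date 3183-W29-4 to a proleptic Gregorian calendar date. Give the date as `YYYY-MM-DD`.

3183-07-21

ISO week 1 of 3183 is the week containing the first Thursday of 3183.
Week 29, day 4 (Thursday) lands on 3183-07-21.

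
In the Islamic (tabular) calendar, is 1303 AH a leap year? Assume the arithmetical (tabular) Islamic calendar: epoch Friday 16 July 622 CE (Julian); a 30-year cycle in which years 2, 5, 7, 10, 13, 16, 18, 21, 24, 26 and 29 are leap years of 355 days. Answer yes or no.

yes

Year 1303 AH is year 13 of its 30-year cycle; leap positions are 2, 5, 7, 10, 13, 16, 18, 21, 24, 26, 29, so it is a leap year (355 days).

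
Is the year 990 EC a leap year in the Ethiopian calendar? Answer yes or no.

990 mod 4 = 2; in the Ethiopian calendar a year is leap when year mod 4 = 3, so it is a common year.

no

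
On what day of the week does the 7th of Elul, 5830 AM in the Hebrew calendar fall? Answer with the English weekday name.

In the Gregorian calendar this is 14 August 2070 (JDN 2477338).
JDN 2477338 mod 7 = 3, and JDN 0 was a Monday, so this is a Thursday.

Thursday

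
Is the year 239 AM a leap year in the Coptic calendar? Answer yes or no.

239 mod 4 = 3; in the Coptic calendar a year is leap when year mod 4 = 3, so it is a leap year.

yes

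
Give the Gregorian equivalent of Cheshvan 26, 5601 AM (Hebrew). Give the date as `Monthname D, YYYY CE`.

Both dates share Julian Day Number 2393432; in the Gregorian calendar that is 22 November 1840 CE.

November 22, 1840 CE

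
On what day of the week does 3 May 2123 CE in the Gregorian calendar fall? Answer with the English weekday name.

Monday

JDN 2496592 mod 7 = 0, and JDN 0 was a Monday, so this is a Monday.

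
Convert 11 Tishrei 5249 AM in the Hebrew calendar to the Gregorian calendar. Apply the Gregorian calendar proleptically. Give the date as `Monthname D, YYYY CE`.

September 25, 1488 CE

Both dates share Julian Day Number 2264809; in the Gregorian calendar that is 25 September 1488 CE.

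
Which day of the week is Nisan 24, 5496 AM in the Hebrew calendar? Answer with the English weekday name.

Thursday

Equivalently 5 April 1736 Gregorian, JDN 2355216.
2355216 ≡ 3 (mod 7); counting from Monday = 0 gives Thursday.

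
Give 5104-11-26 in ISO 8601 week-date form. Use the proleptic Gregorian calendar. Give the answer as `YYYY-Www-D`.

The weekday is Saturday (ISO weekday 6).
That Saturday belongs to ISO week 47 of ISO year 5104.

5104-W47-6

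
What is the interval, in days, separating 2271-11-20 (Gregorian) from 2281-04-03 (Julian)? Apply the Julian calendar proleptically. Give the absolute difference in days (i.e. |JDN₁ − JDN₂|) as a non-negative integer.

3437

First date → JDN 2550849; second date → JDN 2554286.
The interval is |2550849 − 2554286| = 3437 days.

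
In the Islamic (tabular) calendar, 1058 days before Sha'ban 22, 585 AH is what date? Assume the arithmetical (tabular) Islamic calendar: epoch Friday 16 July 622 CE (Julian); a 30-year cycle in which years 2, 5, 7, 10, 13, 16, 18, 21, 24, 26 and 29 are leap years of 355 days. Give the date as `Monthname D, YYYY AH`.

Counting 1058 days back from JDN 2155618 reaches JDN 2154560, which is Sha'ban 27, 582 AH.

Sha'ban 27, 582 AH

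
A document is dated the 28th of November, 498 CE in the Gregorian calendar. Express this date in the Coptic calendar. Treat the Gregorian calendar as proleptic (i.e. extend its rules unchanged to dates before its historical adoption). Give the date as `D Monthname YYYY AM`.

Julian Day Number of the source date = 1903283.
Converting JDN 1903283 to the Coptic calendar gives 1 Koiak 215 AM.

1 Koiak 215 AM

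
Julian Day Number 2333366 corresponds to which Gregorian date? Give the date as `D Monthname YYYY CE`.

Counting from JDN 2299161 = 15 Oct 1582 gives an offset of 34205 days.

8 June 1676 CE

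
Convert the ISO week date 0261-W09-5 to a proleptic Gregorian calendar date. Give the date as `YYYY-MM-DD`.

ISO week 1 of 261 is the week containing the first Thursday of 261.
Week 9, day 5 (Friday) lands on 0261-03-01.

0261-03-01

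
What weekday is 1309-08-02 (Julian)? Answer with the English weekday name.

Saturday

Equivalently 10 August 1309 Gregorian, JDN 2199384.
2199384 ≡ 5 (mod 7); counting from Monday = 0 gives Saturday.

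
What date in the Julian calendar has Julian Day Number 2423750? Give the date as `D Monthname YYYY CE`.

13 November 1923 CE

The Gregorian equivalent of JDN 2423750 is 26 November 1923.
In the Julian calendar that day is 13 November 1923 CE.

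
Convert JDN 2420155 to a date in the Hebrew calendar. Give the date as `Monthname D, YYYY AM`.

Tevet 24, 5674 AM

The Gregorian equivalent of JDN 2420155 is 22 January 1914.
In the Hebrew calendar that day is Tevet 24, 5674 AM.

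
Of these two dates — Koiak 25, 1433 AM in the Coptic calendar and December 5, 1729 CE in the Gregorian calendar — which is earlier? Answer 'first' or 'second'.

first

The two dates have Julian Day Numbers 2348182 and 2352903 respectively.
Since 2348182 < 2352903, the first date comes first.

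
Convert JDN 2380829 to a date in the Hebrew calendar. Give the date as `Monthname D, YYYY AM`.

The Gregorian equivalent of JDN 2380829 is 22 May 1806.
In the Hebrew calendar that day is Sivan 5, 5566 AM.

Sivan 5, 5566 AM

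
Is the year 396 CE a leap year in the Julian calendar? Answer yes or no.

396 mod 4 = 0, so it is a leap year in the Julian calendar.

yes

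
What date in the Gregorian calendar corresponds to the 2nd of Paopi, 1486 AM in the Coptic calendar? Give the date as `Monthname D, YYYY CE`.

Julian Day Number of the source date = 2367457.
Converting JDN 2367457 to the Gregorian calendar gives 10 October 1769 CE.

October 10, 1769 CE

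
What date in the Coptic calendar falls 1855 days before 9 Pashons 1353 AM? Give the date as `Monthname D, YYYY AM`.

JDN of 9 Pashons 1353 AM = 2319096.
2319096 − 1855 = 2317241.
JDN 2317241 in the Coptic calendar is Parmouti 10, 1348 AM.

Parmouti 10, 1348 AM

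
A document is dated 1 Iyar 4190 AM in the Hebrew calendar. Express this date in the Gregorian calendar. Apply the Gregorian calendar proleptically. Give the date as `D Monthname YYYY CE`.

Both dates share Julian Day Number 1878215; in the Gregorian calendar that is 11 April 430 CE.

11 April 430 CE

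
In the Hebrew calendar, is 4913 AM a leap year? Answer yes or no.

yes

Hebrew year 4913 is year 11 of its 19-year Metonic cycle; leap years are at positions 3, 6, 8, 11, 14, 17, 19, so it is a leap year (13 months).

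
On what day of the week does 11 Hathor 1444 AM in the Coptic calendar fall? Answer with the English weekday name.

In the Gregorian calendar this is 19 November 1727 (JDN 2352156).
2352156 ≡ 2 (mod 7); counting from Monday = 0 gives Wednesday.

Wednesday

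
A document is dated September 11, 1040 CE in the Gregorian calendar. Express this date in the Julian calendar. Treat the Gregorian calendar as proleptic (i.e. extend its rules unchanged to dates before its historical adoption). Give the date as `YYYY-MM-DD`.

1040-09-05

The Julian–Gregorian offset here is 6 days (Julian trailing).
11 September 1040 Gregorian − 6 days → 5 September 1040 Julian.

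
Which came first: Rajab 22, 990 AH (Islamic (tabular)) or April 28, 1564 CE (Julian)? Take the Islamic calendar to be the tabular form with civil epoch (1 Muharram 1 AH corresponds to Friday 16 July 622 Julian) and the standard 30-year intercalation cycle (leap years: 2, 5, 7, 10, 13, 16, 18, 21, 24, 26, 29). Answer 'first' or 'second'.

second

The two dates have Julian Day Numbers 2299107 and 2292427 respectively.
Since 2292427 < 2299107, the second date comes first.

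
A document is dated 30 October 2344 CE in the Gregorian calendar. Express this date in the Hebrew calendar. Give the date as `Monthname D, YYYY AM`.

Cheshvan 22, 6105 AM

Julian Day Number of the source date = 2577491.
Converting JDN 2577491 to the Hebrew calendar gives 22 Cheshvan 6105 AM.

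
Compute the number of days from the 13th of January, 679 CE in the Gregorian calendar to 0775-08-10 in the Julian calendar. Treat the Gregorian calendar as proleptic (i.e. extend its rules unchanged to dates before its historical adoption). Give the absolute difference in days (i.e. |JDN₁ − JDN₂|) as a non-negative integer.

First date → JDN 1969072; second date → JDN 2004348.
The interval is |1969072 − 2004348| = 35276 days.

35276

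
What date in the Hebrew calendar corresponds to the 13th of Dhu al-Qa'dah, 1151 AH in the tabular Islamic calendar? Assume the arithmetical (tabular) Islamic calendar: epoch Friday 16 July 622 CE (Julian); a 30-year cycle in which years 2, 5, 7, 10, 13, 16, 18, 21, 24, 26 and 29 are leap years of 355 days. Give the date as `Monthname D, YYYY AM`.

Julian Day Number of the source date = 2356269.
Converting JDN 2356269 to the Hebrew calendar gives 14 Adar I 5499 AM.

Adar I 14, 5499 AM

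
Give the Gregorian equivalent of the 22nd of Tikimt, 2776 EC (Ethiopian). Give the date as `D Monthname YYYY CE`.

Julian Day Number of the source date = 2737841.
Converting JDN 2737841 to the Gregorian calendar gives 8 November 2783 CE.

8 November 2783 CE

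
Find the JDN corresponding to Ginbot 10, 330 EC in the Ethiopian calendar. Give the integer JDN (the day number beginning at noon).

Equivalently 6 May 338 (proleptic Gregorian).
JDN 2299161 is 15 October 1582 CE (Gregorian); the target day is −454524 days from there, so JDN = 1844637.

1844637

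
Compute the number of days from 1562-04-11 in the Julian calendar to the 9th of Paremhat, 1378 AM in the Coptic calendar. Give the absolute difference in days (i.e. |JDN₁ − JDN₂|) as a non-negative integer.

First date → JDN 2291679; second date → JDN 2328167.
The interval is |2291679 − 2328167| = 36488 days.

36488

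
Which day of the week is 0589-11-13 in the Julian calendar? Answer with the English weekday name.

Sunday

Equivalently 15 November 589 Gregorian, JDN 1936507.
Since JDN mod 7 = 6 (0 = Monday), the day is Sunday.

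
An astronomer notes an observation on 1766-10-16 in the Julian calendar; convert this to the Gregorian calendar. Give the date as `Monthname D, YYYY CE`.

October 27, 1766 CE

For dates in this range the Gregorian date is 11 days ahead of the Julian.
16 October 1766 Julian + 11 days → 27 October 1766 Gregorian.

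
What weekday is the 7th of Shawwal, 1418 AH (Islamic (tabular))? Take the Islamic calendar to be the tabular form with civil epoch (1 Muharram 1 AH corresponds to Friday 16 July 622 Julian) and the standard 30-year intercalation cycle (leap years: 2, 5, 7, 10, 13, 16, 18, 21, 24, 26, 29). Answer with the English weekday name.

This is JDN 2450850 (5 February 1998 Gregorian).
Since JDN mod 7 = 3 (0 = Monday), the day is Thursday.

Thursday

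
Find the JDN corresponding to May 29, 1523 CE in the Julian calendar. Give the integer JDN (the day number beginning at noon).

In the proleptic Gregorian calendar the same day is 8 June 1523.
JDN 2400001 is 17 November 1858 CE (Gregorian), MJD 0; the target day is −122519 days from there, so JDN = 2277482.

2277482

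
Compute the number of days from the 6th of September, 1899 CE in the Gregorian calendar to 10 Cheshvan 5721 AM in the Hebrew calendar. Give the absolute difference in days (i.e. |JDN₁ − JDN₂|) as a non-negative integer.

22335

JDN of the first date = 2414904.
JDN of the second date = 2437239.
|2437239 − 2414904| = 22335.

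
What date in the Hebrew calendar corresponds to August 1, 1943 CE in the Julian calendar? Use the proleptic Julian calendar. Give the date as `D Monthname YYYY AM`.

The source date corresponds to 14 August 1943 in the Gregorian calendar (JDN 2430951).
That day falls on 13 Av 5703 AM in the Hebrew calendar.

13 Av 5703 AM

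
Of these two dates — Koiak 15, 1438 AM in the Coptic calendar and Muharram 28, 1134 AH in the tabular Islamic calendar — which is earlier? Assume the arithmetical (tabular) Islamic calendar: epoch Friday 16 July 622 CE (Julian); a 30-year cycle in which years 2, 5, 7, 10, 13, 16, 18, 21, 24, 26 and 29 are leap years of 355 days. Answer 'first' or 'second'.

The two dates have Julian Day Numbers 2349998 and 2349964 respectively.
Since 2349964 < 2349998, the second date comes first.

second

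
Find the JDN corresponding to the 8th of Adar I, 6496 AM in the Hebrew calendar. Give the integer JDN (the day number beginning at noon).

2720405

Equivalently 12 February 2736 (Gregorian).
JDN 2451545 is 1 January 2000 CE (Gregorian); the target day is +268860 days from there, so JDN = 2720405.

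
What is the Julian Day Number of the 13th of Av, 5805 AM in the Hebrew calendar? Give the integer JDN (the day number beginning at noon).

In the Gregorian calendar the same day is 27 July 2045.
JDN 2451545 is 1 January 2000 CE (Gregorian); the target day is +16644 days from there, so JDN = 2468189.

2468189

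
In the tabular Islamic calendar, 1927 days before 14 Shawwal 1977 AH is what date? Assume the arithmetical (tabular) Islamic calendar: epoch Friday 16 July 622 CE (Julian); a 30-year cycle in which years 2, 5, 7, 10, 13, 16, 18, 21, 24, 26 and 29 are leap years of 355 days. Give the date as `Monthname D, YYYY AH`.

JDN of 14 Shawwal 1977 AH = 2648948.
2648948 − 1927 = 2647021.
JDN 2647021 in the tabular Islamic calendar is Jumada al-Awwal 7, 1972 AH.

Jumada al-Awwal 7, 1972 AH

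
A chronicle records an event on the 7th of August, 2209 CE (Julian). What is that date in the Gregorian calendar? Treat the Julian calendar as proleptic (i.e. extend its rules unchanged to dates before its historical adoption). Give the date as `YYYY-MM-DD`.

2209-08-22

The Julian–Gregorian offset here is 15 days (Julian trailing).
7 August 2209 Julian + 15 days → 22 August 2209 Gregorian.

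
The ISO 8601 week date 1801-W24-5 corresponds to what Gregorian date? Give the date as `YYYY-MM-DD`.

ISO week 1 of 1801 is the week containing the first Thursday of 1801.
Week 24, day 5 (Friday) lands on 1801-06-12.

1801-06-12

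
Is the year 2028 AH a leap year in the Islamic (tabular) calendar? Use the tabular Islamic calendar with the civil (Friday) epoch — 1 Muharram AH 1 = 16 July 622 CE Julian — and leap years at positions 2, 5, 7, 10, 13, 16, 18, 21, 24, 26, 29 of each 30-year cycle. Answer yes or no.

Year 2028 AH is year 18 of its 30-year cycle; leap positions are 2, 5, 7, 10, 13, 16, 18, 21, 24, 26, 29, so it is a leap year (355 days).

yes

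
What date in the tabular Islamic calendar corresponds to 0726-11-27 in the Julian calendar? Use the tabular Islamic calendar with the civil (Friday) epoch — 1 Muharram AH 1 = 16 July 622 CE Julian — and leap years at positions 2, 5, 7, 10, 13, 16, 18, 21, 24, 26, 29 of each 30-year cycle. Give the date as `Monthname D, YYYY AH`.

The source date corresponds to 1 December 726 in the proleptic Gregorian calendar (JDN 1986560).
That day falls on 27 Rajab 108 AH in the tabular Islamic calendar.

Rajab 27, 108 AH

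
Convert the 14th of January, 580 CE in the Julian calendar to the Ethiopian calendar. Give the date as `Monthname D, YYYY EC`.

Tir 18, 572 EC

Both dates share Julian Day Number 1932916; in the Ethiopian calendar that is 18 Tir 572 EC.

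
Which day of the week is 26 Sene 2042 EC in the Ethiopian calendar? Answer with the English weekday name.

This is JDN 2469991 (3 July 2050 Gregorian).
2469991 ≡ 6 (mod 7); counting from Monday = 0 gives Sunday.

Sunday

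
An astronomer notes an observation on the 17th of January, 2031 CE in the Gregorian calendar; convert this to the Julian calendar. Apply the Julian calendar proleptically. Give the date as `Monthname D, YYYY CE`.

At this point the Julian calendar is 13 days behind the Gregorian.
17 January 2031 Gregorian − 13 days → 4 January 2031 Julian.

January 4, 2031 CE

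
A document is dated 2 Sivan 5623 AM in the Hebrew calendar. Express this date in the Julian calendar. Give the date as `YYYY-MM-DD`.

Julian Day Number of the source date = 2401646.
Converting JDN 2401646 to the Julian calendar gives 8 May 1863 CE.

1863-05-08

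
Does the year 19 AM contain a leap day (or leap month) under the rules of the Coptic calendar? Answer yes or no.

yes

19 mod 4 = 3; in the Coptic calendar a year is leap when year mod 4 = 3, so it is a leap year.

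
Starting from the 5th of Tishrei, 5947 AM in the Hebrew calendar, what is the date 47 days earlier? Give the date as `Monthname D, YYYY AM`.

Av 17, 5946 AM

JDN of the 5th of Tishrei, 5947 AM = 2519741.
2519741 − 47 = 2519694.
JDN 2519694 in the Hebrew calendar is Av 17, 5946 AM.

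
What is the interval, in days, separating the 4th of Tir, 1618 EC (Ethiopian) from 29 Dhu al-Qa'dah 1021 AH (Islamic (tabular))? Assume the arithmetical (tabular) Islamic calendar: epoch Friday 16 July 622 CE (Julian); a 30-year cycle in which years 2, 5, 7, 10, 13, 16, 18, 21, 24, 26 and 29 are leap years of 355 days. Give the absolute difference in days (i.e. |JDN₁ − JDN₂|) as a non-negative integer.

JDN of the first date = 2314953.
JDN of the second date = 2310217.
|2310217 − 2314953| = 4736.

4736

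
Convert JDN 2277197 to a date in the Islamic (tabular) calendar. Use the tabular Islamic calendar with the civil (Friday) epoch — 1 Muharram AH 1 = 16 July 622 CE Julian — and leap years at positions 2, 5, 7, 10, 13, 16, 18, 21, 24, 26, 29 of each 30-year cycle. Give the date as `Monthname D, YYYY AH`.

The proleptic Gregorian equivalent of JDN 2277197 is 27 August 1522.
In the tabular Islamic calendar that day is Ramadan 24, 928 AH.

Ramadan 24, 928 AH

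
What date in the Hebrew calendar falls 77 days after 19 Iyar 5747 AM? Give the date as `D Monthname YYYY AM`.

8 Av 5747 AM

Counting 77 days forward from JDN 2446934 reaches JDN 2447011, which is 8 Av 5747 AM.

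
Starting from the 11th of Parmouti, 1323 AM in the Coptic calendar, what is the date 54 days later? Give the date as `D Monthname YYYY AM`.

The starting date is JDN 2308110; 2308110 + 54 = 2308164.
JDN 2308164 corresponds to 5 Paoni 1323 AM.

5 Paoni 1323 AM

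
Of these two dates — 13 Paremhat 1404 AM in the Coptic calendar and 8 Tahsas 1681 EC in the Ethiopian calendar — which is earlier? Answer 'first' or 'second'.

first

Converting both to JDN: 2337668 vs 2337938; the smaller is the first.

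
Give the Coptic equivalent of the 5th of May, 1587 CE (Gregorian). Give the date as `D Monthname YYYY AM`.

Julian Day Number of the source date = 2300824.
Converting JDN 2300824 to the Coptic calendar gives 30 Parmouti 1303 AM.

30 Parmouti 1303 AM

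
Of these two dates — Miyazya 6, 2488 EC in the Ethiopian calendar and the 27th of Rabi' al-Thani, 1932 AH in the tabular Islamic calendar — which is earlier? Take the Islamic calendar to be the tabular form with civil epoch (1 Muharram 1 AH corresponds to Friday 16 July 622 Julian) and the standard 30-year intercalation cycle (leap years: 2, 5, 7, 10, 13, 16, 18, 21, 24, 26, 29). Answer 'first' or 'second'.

first

Converting both to JDN: 2632813 vs 2632837; the smaller is the first.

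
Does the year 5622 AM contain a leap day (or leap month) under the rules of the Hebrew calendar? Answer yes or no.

Hebrew year 5622 is year 17 of its 19-year Metonic cycle; leap years are at positions 3, 6, 8, 11, 14, 17, 19, so it is a leap year (13 months).

yes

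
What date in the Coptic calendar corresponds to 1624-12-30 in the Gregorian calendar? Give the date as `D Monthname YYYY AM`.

Julian Day Number of the source date = 2314578.
Converting JDN 2314578 to the Coptic calendar gives 24 Koiak 1341 AM.

24 Koiak 1341 AM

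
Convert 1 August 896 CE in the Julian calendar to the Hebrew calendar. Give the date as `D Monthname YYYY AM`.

Julian Day Number of the source date = 2048535.
Converting JDN 2048535 to the Hebrew calendar gives 19 Av 4656 AM.

19 Av 4656 AM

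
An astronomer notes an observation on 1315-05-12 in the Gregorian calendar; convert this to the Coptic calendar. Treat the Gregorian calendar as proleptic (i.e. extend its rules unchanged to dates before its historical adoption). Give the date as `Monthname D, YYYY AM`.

Julian Day Number of the source date = 2201485.
Converting JDN 2201485 to the Coptic calendar gives 9 Pashons 1031 AM.

Pashons 9, 1031 AM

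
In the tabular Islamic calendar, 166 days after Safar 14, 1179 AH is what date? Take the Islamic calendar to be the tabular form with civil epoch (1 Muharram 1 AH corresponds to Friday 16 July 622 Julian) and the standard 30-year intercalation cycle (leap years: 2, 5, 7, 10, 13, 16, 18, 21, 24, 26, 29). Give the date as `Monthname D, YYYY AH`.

JDN of Safar 14, 1179 AH = 2365927.
2365927 + 166 = 2366093.
JDN 2366093 in the tabular Islamic calendar is Sha'ban 3, 1179 AH.

Sha'ban 3, 1179 AH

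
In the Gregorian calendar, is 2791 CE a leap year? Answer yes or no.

no

2791 is not divisible by 4, so it is a common year.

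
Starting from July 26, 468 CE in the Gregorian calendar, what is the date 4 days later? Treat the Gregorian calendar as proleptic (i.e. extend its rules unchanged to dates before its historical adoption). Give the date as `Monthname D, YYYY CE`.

Counting 4 days forward from JDN 1892201 reaches JDN 1892205, which is July 30, 468 CE.

July 30, 468 CE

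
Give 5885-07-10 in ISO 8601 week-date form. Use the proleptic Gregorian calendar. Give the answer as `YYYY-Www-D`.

5885-W28-5

The weekday is Friday (ISO weekday 5).
That Friday belongs to ISO week 28 of ISO year 5885.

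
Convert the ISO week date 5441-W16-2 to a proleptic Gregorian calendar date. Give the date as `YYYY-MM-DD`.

5441-04-20

ISO week 1 of 5441 is the week containing the first Thursday of 5441.
Week 16, day 2 (Tuesday) lands on 5441-04-20.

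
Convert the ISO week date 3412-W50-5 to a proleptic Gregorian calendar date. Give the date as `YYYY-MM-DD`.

ISO week 1 of 3412 is the week containing the first Thursday of 3412.
Week 50, day 5 (Friday) lands on 3412-12-11.

3412-12-11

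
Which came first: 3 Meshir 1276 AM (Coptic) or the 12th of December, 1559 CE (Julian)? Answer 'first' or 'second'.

First date → JDN 2290876; second date → JDN 2290828.
JDN 2290828 < JDN 2290876, so the second date is earlier.

second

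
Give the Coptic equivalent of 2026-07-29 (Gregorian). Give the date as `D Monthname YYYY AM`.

Both dates share Julian Day Number 2461251; in the Coptic calendar that is 22 Epip 1742 AM.

22 Epip 1742 AM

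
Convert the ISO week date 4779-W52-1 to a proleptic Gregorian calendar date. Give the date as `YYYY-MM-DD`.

4779-12-24

ISO week 1 of 4779 is the week containing the first Thursday of 4779.
Week 52, day 1 (Monday) lands on 4779-12-24.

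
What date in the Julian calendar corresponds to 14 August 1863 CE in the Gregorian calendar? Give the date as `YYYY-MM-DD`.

1863-08-02

For dates in this range the Gregorian date is 12 days ahead of the Julian.
14 August 1863 Gregorian − 12 days → 2 August 1863 Julian.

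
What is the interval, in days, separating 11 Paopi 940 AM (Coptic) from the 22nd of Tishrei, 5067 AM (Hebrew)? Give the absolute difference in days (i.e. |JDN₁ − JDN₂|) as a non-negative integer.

30308

JDN of the first date = 2168040.
JDN of the second date = 2198348.
|2198348 − 2168040| = 30308.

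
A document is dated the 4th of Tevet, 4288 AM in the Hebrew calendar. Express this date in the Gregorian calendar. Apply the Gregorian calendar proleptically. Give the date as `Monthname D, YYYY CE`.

Julian Day Number of the source date = 1913891.
Converting JDN 1913891 to the Gregorian calendar gives 15 December 527 CE.

December 15, 527 CE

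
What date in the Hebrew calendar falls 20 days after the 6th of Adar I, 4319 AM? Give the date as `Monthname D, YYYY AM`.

Counting 20 days forward from JDN 1925262 reaches JDN 1925282, which is Adar I 26, 4319 AM.

Adar I 26, 4319 AM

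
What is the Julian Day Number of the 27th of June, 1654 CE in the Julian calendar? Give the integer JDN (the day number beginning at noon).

2325359

Equivalently 7 July 1654 (Gregorian).
JDN 2400001 is 17 November 1858 CE (Gregorian), MJD 0; the target day is −74642 days from there, so JDN = 2325359.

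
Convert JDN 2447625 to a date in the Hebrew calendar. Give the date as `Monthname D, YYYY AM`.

Nisan 3, 5749 AM

The Gregorian equivalent of JDN 2447625 is 8 April 1989.
In the Hebrew calendar that day is Nisan 3, 5749 AM.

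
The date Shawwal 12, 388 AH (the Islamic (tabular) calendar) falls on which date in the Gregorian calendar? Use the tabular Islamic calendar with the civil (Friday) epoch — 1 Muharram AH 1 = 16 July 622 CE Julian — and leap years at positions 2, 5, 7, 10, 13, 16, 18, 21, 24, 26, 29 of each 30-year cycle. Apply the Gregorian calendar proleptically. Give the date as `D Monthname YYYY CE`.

Julian Day Number of the source date = 2085857.
Converting JDN 2085857 to the Gregorian calendar gives 12 October 998 CE.

12 October 998 CE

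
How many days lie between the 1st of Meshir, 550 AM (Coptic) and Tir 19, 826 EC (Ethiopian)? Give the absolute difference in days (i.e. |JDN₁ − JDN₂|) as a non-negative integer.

JDN of the first date = 2025702.
JDN of the second date = 2025690.
|2025690 − 2025702| = 12.

12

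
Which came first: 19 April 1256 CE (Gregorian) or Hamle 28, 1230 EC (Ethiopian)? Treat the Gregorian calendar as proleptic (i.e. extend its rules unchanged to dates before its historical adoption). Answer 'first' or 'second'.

Converting both to JDN: 2179914 vs 2173440; the smaller is the second.

second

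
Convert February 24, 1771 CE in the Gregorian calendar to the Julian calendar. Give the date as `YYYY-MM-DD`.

1771-02-13

At this point the Julian calendar is 11 days behind the Gregorian.
24 February 1771 Gregorian − 11 days → 13 February 1771 Julian.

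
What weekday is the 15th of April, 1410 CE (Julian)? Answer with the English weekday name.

Tuesday

Equivalently 24 April 1410 Gregorian, JDN 2236165.
2236165 ≡ 1 (mod 7); counting from Monday = 0 gives Tuesday.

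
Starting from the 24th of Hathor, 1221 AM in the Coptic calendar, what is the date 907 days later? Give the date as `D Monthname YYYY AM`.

21 Pashons 1223 AM

The starting date is JDN 2270718; 2270718 + 907 = 2271625.
JDN 2271625 corresponds to 21 Pashons 1223 AM.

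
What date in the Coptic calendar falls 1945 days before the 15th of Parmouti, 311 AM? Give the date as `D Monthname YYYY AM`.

The starting date is JDN 1938481; 1938481 − 1945 = 1936536.
JDN 1936536 corresponds to 16 Koiak 306 AM.

16 Koiak 306 AM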